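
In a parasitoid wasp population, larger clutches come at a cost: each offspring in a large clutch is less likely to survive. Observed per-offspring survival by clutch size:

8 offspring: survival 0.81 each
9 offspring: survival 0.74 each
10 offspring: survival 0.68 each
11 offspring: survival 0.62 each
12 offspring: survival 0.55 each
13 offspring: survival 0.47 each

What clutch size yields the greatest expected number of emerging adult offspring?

11

Expected emerging adult offspring = c × s(c):
  c=8: 8 × 0.81 = 6.480
  c=9: 9 × 0.74 = 6.660
  c=10: 10 × 0.68 = 6.800
  c=11: 11 × 0.62 = 6.820
  c=12: 12 × 0.55 = 6.600
  c=13: 13 × 0.47 = 6.110
Maximum at c = 11 (6.820 emerging adult offspring).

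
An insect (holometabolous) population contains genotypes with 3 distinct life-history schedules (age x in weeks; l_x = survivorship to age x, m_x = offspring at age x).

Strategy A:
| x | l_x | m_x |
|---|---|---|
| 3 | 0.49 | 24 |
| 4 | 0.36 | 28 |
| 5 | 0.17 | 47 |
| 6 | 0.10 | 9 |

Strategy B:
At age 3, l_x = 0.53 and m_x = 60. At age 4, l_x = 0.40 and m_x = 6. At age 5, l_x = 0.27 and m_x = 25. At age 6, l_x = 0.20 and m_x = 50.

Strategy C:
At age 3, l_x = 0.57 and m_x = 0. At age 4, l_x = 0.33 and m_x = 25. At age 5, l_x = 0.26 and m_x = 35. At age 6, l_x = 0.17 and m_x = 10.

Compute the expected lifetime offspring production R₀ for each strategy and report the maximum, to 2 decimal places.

50.95

Strategy A: R₀ = 0.49×24 + 0.36×28 + 0.17×47 + 0.10×9 = 30.7300
Strategy B: R₀ = 0.53×60 + 0.40×6 + 0.27×25 + 0.20×50 = 50.9500
Strategy C: R₀ = 0.57×0 + 0.33×25 + 0.26×35 + 0.17×10 = 19.0500
Highest R₀: strategy B with 50.9500.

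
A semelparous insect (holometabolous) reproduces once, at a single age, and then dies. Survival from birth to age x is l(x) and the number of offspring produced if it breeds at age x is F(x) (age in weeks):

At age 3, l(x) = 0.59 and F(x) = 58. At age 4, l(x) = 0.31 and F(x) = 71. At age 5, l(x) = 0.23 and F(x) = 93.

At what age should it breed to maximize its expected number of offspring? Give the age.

3

Expected offspring if breeding at age x = l(x) × F(x):
  age 3: 0.59 × 58 = 34.220
  age 4: 0.31 × 71 = 22.010
  age 5: 0.23 × 93 = 21.390
Maximum at age 3 (34.220).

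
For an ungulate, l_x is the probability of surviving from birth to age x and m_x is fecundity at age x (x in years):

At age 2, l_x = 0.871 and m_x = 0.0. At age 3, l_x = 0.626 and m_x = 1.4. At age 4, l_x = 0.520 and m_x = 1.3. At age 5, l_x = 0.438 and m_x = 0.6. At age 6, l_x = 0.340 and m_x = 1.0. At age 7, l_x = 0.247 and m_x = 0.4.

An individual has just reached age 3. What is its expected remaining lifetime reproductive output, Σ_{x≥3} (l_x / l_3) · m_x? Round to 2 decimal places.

3.60

l_3 = 0.626. Conditional survival from age 3 to x is l_x / l_3.
  x=3: (0.626/0.626) × 1.4 = 1.4000
  x=4: (0.520/0.626) × 1.3 = 1.0799
  x=5: (0.438/0.626) × 0.6 = 0.4198
  x=6: (0.340/0.626) × 1.0 = 0.5431
  x=7: (0.247/0.626) × 0.4 = 0.1578
Sum = 1.4000 + 1.0799 + 0.4198 + 0.5431 + 0.1578 = 3.6006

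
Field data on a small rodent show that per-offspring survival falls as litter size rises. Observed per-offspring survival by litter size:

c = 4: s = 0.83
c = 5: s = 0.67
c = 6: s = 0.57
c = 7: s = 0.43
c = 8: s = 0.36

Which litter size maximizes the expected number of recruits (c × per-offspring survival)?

6

Expected recruits = c × s(c):
  c=4: 4 × 0.83 = 3.320
  c=5: 5 × 0.67 = 3.350
  c=6: 6 × 0.57 = 3.420
  c=7: 7 × 0.43 = 3.010
  c=8: 8 × 0.36 = 2.880
Maximum at c = 6 (3.420 recruits).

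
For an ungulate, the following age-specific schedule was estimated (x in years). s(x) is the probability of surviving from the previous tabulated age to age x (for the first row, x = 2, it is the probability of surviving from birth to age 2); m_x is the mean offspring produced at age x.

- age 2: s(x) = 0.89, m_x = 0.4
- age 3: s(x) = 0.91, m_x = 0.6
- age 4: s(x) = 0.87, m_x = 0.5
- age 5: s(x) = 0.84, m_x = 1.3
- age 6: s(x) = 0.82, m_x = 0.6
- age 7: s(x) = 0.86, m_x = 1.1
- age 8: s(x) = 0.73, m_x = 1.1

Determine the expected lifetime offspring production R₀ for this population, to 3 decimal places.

3.049

Survivorship from birth: l_x = s_2·s_3·…·s_x.
  l_2 = 0.89000
  l_3 = 0.80990
  l_4 = 0.70461
  l_5 = 0.59187
  l_6 = 0.48534
  l_7 = 0.41739
  l_8 = 0.30469
R₀ = Σ l_x m_x:
  age 2: 0.89000 × 0.4 = 0.3560
  age 3: 0.80990 × 0.6 = 0.4859
  age 4: 0.70461 × 0.5 = 0.3523
  age 5: 0.59187 × 1.3 = 0.7694
  age 6: 0.48534 × 0.6 = 0.2912
  age 7: 0.41739 × 1.1 = 0.4591
  age 8: 0.30469 × 1.1 = 0.3352
R₀ = 0.3560 + 0.4859 + 0.3523 + 0.7694 + 0.2912 + 0.4591 + 0.3352 = 3.0492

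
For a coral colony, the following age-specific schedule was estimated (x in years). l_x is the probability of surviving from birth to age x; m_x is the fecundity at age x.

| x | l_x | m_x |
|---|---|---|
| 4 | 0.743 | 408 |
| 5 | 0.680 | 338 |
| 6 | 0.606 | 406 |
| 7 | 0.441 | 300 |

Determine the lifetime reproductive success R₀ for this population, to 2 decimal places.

911.32

R₀ = Σ l_x m_x:
  age 4: 0.743 × 408 = 303.1440
  age 5: 0.680 × 338 = 229.8400
  age 6: 0.606 × 406 = 246.0360
  age 7: 0.441 × 300 = 132.3000
R₀ = 303.1440 + 229.8400 + 246.0360 + 132.3000 = 911.3200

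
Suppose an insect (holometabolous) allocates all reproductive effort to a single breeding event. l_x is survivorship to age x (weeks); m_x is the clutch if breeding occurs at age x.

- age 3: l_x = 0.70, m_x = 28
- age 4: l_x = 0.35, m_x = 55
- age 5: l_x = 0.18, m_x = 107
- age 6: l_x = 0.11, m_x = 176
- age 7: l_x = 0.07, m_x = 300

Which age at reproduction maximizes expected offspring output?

Expected offspring if breeding at age x = l_x × m_x:
  age 3: 0.70 × 28 = 19.600
  age 4: 0.35 × 55 = 19.250
  age 5: 0.18 × 107 = 19.260
  age 6: 0.11 × 176 = 19.360
  age 7: 0.07 × 300 = 21.000
Maximum at age 7 (21.000).

7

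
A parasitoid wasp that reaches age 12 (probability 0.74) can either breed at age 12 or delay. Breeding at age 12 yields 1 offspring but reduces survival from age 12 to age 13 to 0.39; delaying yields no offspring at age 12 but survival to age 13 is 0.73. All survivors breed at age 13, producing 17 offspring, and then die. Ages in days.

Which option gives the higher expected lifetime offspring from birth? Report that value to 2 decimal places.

9.18

breed at age 12: R₀ = 0.74 × (1 + 0.39 × 17) = 0.74 × 7.6300 = 5.6462
delay to age 13: R₀ = 0.74 × (0.73 × 17) = 0.74 × 12.4100 = 9.1834
Higher: delay to age 13 (9.1834).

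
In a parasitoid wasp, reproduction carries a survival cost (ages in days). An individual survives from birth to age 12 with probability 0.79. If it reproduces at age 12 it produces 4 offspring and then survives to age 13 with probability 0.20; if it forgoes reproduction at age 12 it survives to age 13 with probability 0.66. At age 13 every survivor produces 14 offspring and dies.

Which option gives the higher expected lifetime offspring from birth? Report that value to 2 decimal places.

breed at age 12: R₀ = 0.79 × (4 + 0.20 × 14) = 0.79 × 6.8000 = 5.3720
delay to age 13: R₀ = 0.79 × (0.66 × 14) = 0.79 × 9.2400 = 7.2996
Higher: delay to age 13 (7.2996).

7.30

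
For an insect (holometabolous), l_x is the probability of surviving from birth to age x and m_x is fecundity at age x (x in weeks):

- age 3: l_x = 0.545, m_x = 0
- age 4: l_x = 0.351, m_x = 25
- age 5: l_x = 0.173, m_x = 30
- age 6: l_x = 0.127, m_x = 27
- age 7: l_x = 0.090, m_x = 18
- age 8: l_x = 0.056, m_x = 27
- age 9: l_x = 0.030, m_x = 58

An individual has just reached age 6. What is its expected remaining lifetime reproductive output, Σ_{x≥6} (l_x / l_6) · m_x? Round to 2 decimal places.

65.36

l_6 = 0.127. Conditional survival from age 6 to x is l_x / l_6.
  x=6: (0.127/0.127) × 27 = 27.0000
  x=7: (0.090/0.127) × 18 = 12.7559
  x=8: (0.056/0.127) × 27 = 11.9055
  x=9: (0.030/0.127) × 58 = 13.7008
Sum = 27.0000 + 12.7559 + 11.9055 + 13.7008 = 65.3622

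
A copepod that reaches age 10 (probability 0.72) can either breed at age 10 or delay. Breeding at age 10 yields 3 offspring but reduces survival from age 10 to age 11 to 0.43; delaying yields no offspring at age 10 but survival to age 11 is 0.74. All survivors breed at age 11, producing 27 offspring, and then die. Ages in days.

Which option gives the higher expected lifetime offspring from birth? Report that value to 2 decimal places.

14.39

breed at age 10: R₀ = 0.72 × (3 + 0.43 × 27) = 0.72 × 14.6100 = 10.5192
delay to age 11: R₀ = 0.72 × (0.74 × 27) = 0.72 × 19.9800 = 14.3856
Higher: delay to age 11 (14.3856).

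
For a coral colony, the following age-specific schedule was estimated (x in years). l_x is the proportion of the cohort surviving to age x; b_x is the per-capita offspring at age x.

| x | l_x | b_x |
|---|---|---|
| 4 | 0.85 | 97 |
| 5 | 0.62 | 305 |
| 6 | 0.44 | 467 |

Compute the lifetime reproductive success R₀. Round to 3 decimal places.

R₀ = Σ l_x b_x:
  age 4: 0.85 × 97 = 82.4500
  age 5: 0.62 × 305 = 189.1000
  age 6: 0.44 × 467 = 205.4800
R₀ = 82.4500 + 189.1000 + 205.4800 = 477.0300

477.030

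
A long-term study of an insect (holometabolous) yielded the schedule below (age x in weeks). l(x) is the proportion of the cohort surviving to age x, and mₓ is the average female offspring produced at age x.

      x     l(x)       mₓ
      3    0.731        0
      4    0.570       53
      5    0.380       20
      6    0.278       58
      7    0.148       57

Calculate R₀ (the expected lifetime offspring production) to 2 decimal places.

R₀ = Σ l(x) mₓ:
  age 3: 0.731 × 0 = 0.0000
  age 4: 0.570 × 53 = 30.2100
  age 5: 0.380 × 20 = 7.6000
  age 6: 0.278 × 58 = 16.1240
  age 7: 0.148 × 57 = 8.4360
R₀ = 0.0000 + 30.2100 + 7.6000 + 16.1240 + 8.4360 = 62.3700

62.37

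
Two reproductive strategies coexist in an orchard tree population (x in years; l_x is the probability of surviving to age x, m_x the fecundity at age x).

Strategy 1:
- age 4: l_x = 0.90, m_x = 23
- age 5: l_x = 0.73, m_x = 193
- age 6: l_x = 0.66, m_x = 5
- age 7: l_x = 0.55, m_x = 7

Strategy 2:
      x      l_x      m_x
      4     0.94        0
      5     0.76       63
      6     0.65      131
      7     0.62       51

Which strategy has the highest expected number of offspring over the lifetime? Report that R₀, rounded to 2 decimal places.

Strategy 1: R₀ = 0.90×23 + 0.73×193 + 0.66×5 + 0.55×7 = 168.7400
Strategy 2: R₀ = 0.94×0 + 0.76×63 + 0.65×131 + 0.62×51 = 164.6500
Highest R₀: strategy 1 with 168.7400.

168.74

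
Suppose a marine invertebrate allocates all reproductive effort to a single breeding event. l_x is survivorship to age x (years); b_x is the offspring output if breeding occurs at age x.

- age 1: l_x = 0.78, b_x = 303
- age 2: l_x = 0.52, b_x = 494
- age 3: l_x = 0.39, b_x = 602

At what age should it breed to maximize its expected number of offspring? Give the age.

2

Expected offspring if breeding at age x = l_x × b_x:
  age 1: 0.78 × 303 = 236.340
  age 2: 0.52 × 494 = 256.880
  age 3: 0.39 × 602 = 234.780
Maximum at age 2 (256.880).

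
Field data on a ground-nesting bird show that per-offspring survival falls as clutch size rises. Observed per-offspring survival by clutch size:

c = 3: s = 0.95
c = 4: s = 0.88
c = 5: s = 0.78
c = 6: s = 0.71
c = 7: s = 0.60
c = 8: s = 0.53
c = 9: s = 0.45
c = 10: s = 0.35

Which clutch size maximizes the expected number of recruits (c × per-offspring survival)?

6

Expected recruits = c × s(c):
  c=3: 3 × 0.95 = 2.850
  c=4: 4 × 0.88 = 3.520
  c=5: 5 × 0.78 = 3.900
  c=6: 6 × 0.71 = 4.260
  c=7: 7 × 0.60 = 4.200
  c=8: 8 × 0.53 = 4.240
  c=9: 9 × 0.45 = 4.050
  c=10: 10 × 0.35 = 3.500
Maximum at c = 6 (4.260 recruits).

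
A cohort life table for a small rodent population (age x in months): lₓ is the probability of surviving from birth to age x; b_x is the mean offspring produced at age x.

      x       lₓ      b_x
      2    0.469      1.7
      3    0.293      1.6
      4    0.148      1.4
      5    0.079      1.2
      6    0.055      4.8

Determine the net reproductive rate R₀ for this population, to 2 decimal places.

R₀ = Σ lₓ b_x:
  age 2: 0.469 × 1.7 = 0.7973
  age 3: 0.293 × 1.6 = 0.4688
  age 4: 0.148 × 1.4 = 0.2072
  age 5: 0.079 × 1.2 = 0.0948
  age 6: 0.055 × 4.8 = 0.2640
R₀ = 0.7973 + 0.4688 + 0.2072 + 0.0948 + 0.2640 = 1.8321

1.83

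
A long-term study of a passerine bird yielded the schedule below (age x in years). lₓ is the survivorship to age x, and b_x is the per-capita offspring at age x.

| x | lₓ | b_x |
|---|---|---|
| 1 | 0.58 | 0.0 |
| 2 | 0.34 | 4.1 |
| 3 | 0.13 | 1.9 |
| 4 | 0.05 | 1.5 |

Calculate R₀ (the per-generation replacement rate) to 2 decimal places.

1.72

R₀ = Σ lₓ b_x:
  age 1: 0.58 × 0.0 = 0.0000
  age 2: 0.34 × 4.1 = 1.3940
  age 3: 0.13 × 1.9 = 0.2470
  age 4: 0.05 × 1.5 = 0.0750
R₀ = 0.0000 + 1.3940 + 0.2470 + 0.0750 = 1.7160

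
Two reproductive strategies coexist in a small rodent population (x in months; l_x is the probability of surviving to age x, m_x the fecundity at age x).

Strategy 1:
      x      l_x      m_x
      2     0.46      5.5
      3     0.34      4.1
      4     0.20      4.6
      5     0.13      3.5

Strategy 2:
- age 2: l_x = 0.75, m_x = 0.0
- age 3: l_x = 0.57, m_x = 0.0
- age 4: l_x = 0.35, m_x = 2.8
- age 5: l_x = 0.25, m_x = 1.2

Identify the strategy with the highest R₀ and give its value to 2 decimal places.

Strategy 1: R₀ = 0.46×5.5 + 0.34×4.1 + 0.20×4.6 + 0.13×3.5 = 5.2990
Strategy 2: R₀ = 0.75×0.0 + 0.57×0.0 + 0.35×2.8 + 0.25×1.2 = 1.2800
Highest R₀: strategy 1 with 5.2990.

5.30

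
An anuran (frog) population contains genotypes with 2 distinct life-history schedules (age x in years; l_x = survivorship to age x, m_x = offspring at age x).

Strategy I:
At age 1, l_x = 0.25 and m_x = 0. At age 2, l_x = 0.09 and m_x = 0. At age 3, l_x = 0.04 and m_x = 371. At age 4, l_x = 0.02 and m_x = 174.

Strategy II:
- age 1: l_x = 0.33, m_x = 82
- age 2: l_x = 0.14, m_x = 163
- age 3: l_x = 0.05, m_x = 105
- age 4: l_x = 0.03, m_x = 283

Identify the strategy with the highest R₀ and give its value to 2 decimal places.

63.62

Strategy I: R₀ = 0.25×0 + 0.09×0 + 0.04×371 + 0.02×174 = 18.3200
Strategy II: R₀ = 0.33×82 + 0.14×163 + 0.05×105 + 0.03×283 = 63.6200
Highest R₀: strategy II with 63.6200.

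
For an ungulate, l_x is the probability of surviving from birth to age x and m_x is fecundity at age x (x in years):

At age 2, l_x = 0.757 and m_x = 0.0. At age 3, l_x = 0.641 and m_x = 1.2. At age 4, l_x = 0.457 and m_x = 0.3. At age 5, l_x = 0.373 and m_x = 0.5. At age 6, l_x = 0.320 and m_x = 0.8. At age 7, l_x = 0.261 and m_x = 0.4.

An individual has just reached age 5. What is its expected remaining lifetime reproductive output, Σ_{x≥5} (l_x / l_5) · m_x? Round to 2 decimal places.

1.47

l_5 = 0.373. Conditional survival from age 5 to x is l_x / l_5.
  x=5: (0.373/0.373) × 0.5 = 0.5000
  x=6: (0.320/0.373) × 0.8 = 0.6863
  x=7: (0.261/0.373) × 0.4 = 0.2799
Sum = 0.5000 + 0.6863 + 0.2799 = 1.4662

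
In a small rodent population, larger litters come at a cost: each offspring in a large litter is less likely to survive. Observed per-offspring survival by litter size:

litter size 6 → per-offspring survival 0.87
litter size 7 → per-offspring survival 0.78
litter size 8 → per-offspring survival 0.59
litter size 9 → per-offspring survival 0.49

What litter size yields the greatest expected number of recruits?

7

Expected recruits = c × s(c):
  c=6: 6 × 0.87 = 5.220
  c=7: 7 × 0.78 = 5.460
  c=8: 8 × 0.59 = 4.720
  c=9: 9 × 0.49 = 4.410
Maximum at c = 7 (5.460 recruits).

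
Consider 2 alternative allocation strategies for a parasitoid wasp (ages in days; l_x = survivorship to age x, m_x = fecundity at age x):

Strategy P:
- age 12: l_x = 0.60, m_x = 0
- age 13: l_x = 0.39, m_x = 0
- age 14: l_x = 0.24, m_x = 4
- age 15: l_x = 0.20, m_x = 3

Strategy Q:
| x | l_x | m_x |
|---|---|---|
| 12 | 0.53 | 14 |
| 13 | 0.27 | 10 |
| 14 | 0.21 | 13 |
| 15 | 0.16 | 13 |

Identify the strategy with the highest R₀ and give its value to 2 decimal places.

Strategy P: R₀ = 0.60×0 + 0.39×0 + 0.24×4 + 0.20×3 = 1.5600
Strategy Q: R₀ = 0.53×14 + 0.27×10 + 0.21×13 + 0.16×13 = 14.9300
Highest R₀: strategy Q with 14.9300.

14.93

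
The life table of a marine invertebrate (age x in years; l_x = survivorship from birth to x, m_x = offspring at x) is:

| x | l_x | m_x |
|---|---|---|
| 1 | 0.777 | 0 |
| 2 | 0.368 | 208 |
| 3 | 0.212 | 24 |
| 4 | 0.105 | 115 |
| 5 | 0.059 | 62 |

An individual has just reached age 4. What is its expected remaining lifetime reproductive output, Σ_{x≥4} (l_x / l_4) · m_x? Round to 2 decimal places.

l_4 = 0.105. Conditional survival from age 4 to x is l_x / l_4.
  x=4: (0.105/0.105) × 115 = 115.0000
  x=5: (0.059/0.105) × 62 = 34.8381
Sum = 115.0000 + 34.8381 = 149.8381

149.84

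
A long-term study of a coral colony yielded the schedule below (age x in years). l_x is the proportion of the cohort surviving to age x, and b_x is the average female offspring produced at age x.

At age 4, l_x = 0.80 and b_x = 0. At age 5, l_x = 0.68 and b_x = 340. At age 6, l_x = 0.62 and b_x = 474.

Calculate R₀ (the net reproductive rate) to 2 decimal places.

525.08

R₀ = Σ l_x b_x:
  age 4: 0.80 × 0 = 0.0000
  age 5: 0.68 × 340 = 231.2000
  age 6: 0.62 × 474 = 293.8800
R₀ = 0.0000 + 231.2000 + 293.8800 = 525.0800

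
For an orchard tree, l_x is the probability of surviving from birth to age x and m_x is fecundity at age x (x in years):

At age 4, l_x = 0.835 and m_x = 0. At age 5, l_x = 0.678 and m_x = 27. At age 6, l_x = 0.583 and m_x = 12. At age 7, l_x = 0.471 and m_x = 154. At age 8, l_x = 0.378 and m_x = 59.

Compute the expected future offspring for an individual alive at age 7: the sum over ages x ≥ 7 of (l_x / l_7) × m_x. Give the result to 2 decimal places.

l_7 = 0.471. Conditional survival from age 7 to x is l_x / l_7.
  x=7: (0.471/0.471) × 154 = 154.0000
  x=8: (0.378/0.471) × 59 = 47.3503
Sum = 154.0000 + 47.3503 = 201.3503

201.35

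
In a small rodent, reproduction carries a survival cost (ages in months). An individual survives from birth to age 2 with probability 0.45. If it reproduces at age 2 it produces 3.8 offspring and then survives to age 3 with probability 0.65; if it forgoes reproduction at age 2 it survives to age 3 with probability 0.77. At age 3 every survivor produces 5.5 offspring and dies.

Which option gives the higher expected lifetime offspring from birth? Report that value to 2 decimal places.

breed at age 2: R₀ = 0.45 × (3.8 + 0.65 × 5.5) = 0.45 × 7.3750 = 3.3188
delay to age 3: R₀ = 0.45 × (0.77 × 5.5) = 0.45 × 4.2350 = 1.9058
Higher: breed at age 2 (3.3188).

3.32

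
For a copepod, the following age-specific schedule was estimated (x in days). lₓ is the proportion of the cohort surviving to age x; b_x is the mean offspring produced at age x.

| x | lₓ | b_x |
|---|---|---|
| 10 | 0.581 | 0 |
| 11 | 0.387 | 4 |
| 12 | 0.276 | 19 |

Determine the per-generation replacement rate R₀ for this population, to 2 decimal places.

R₀ = Σ lₓ b_x:
  age 10: 0.581 × 0 = 0.0000
  age 11: 0.387 × 4 = 1.5480
  age 12: 0.276 × 19 = 5.2440
R₀ = 0.0000 + 1.5480 + 5.2440 = 6.7920

6.79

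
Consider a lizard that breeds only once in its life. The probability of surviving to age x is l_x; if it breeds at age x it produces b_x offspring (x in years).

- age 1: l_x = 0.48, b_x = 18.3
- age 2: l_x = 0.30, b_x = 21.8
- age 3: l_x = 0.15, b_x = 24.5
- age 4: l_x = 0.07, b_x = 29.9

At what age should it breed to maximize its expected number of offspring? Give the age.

1

Expected offspring if breeding at age x = l_x × b_x:
  age 1: 0.48 × 18.3 = 8.784
  age 2: 0.30 × 21.8 = 6.540
  age 3: 0.15 × 24.5 = 3.675
  age 4: 0.07 × 29.9 = 2.093
Maximum at age 1 (8.784).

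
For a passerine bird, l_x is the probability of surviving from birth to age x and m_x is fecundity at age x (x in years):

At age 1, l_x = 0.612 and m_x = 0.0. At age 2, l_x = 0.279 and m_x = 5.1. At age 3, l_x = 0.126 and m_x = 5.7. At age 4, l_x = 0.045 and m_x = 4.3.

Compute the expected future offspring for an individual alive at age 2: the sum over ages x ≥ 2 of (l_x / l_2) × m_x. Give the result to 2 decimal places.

8.37

l_2 = 0.279. Conditional survival from age 2 to x is l_x / l_2.
  x=2: (0.279/0.279) × 5.1 = 5.1000
  x=3: (0.126/0.279) × 5.7 = 2.5742
  x=4: (0.045/0.279) × 4.3 = 0.6935
Sum = 5.1000 + 2.5742 + 0.6935 = 8.3677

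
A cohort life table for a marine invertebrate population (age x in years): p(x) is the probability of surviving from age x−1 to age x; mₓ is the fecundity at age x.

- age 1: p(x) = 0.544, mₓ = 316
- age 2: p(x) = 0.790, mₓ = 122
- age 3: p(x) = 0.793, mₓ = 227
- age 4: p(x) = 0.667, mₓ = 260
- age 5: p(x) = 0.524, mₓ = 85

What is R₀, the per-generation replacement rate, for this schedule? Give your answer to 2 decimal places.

Survivorship from birth: l_x = p_1·p_2·…·p_x.
  l_1 = 0.54400
  l_2 = 0.42976
  l_3 = 0.34080
  l_4 = 0.22731
  l_5 = 0.11911
R₀ = Σ l_x mₓ:
  age 1: 0.54400 × 316 = 171.9040
  age 2: 0.42976 × 122 = 52.4307
  age 3: 0.34080 × 227 = 77.3616
  age 4: 0.22731 × 260 = 59.1006
  age 5: 0.11911 × 85 = 10.1243
R₀ = 171.9040 + 52.4307 + 77.3616 + 59.1006 + 10.1243 = 370.9213

370.92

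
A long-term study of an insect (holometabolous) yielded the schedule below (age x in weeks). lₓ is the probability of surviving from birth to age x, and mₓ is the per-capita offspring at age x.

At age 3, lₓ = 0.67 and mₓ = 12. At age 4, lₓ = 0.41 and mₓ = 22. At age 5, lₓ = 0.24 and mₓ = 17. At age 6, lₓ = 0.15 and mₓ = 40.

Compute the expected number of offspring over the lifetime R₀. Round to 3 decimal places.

R₀ = Σ lₓ mₓ:
  age 3: 0.67 × 12 = 8.0400
  age 4: 0.41 × 22 = 9.0200
  age 5: 0.24 × 17 = 4.0800
  age 6: 0.15 × 40 = 6.0000
R₀ = 8.0400 + 9.0200 + 4.0800 + 6.0000 = 27.1400

27.140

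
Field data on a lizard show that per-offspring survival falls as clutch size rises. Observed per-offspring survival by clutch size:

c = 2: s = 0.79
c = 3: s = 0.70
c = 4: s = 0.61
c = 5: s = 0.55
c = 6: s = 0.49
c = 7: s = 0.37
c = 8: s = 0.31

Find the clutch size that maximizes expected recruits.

6

Expected recruits = c × s(c):
  c=2: 2 × 0.79 = 1.580
  c=3: 3 × 0.70 = 2.100
  c=4: 4 × 0.61 = 2.440
  c=5: 5 × 0.55 = 2.750
  c=6: 6 × 0.49 = 2.940
  c=7: 7 × 0.37 = 2.590
  c=8: 8 × 0.31 = 2.480
Maximum at c = 6 (2.940 recruits).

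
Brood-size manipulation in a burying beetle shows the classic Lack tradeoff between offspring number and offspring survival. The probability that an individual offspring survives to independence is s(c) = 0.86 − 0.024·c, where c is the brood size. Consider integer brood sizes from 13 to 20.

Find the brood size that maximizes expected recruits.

Expected recruits = c × s(c):
  c=13: 13 × 0.548 = 7.124
  c=14: 14 × 0.524 = 7.336
  c=15: 15 × 0.500 = 7.500
  c=16: 16 × 0.476 = 7.616
  c=17: 17 × 0.452 = 7.684
  c=18: 18 × 0.428 = 7.704
  c=19: 19 × 0.404 = 7.676
  c=20: 20 × 0.380 = 7.600
Maximum at c = 18 (7.704 recruits).

18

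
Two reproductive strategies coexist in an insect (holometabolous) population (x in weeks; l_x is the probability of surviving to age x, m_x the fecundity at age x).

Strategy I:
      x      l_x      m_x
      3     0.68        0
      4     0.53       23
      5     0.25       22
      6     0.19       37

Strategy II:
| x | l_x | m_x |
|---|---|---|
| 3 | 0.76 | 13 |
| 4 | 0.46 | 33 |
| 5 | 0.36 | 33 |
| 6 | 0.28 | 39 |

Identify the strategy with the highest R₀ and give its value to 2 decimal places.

47.86

Strategy I: R₀ = 0.68×0 + 0.53×23 + 0.25×22 + 0.19×37 = 24.7200
Strategy II: R₀ = 0.76×13 + 0.46×33 + 0.36×33 + 0.28×39 = 47.8600
Highest R₀: strategy II with 47.8600.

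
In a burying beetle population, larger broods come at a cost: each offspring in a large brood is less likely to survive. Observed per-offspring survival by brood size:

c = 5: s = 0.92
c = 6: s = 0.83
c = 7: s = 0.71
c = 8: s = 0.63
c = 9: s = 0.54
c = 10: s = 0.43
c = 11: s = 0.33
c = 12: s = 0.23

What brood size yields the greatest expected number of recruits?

Expected recruits = c × s(c):
  c=5: 5 × 0.92 = 4.600
  c=6: 6 × 0.83 = 4.980
  c=7: 7 × 0.71 = 4.970
  c=8: 8 × 0.63 = 5.040
  c=9: 9 × 0.54 = 4.860
  c=10: 10 × 0.43 = 4.300
  c=11: 11 × 0.33 = 3.630
  c=12: 12 × 0.23 = 2.760
Maximum at c = 8 (5.040 recruits).

8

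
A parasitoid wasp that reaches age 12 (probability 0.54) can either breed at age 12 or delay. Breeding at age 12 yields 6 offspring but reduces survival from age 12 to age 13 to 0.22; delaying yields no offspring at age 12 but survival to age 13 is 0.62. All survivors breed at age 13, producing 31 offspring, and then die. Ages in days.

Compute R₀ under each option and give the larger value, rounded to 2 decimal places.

breed at age 12: R₀ = 0.54 × (6 + 0.22 × 31) = 0.54 × 12.8200 = 6.9228
delay to age 13: R₀ = 0.54 × (0.62 × 31) = 0.54 × 19.2200 = 10.3788
Higher: delay to age 13 (10.3788).

10.38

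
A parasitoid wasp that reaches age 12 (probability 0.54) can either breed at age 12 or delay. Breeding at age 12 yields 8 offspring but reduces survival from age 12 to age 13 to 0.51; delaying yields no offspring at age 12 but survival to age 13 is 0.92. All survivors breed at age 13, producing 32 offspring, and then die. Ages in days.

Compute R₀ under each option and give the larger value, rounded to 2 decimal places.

breed at age 12: R₀ = 0.54 × (8 + 0.51 × 32) = 0.54 × 24.3200 = 13.1328
delay to age 13: R₀ = 0.54 × (0.92 × 32) = 0.54 × 29.4400 = 15.8976
Higher: delay to age 13 (15.8976).

15.90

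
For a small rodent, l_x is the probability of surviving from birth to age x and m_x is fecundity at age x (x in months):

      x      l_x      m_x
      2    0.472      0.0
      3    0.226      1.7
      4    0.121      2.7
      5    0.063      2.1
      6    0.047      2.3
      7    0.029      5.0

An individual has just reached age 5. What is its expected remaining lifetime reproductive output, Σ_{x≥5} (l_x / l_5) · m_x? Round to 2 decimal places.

l_5 = 0.063. Conditional survival from age 5 to x is l_x / l_5.
  x=5: (0.063/0.063) × 2.1 = 2.1000
  x=6: (0.047/0.063) × 2.3 = 1.7159
  x=7: (0.029/0.063) × 5.0 = 2.3016
Sum = 2.1000 + 1.7159 + 2.3016 = 6.1175

6.12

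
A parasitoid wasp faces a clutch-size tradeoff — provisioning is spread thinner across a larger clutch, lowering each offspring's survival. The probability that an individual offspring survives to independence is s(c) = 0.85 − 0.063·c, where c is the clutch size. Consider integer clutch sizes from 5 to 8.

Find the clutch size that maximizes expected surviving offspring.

7

Expected surviving offspring = c × s(c):
  c=5: 5 × 0.535 = 2.675
  c=6: 6 × 0.472 = 2.832
  c=7: 7 × 0.409 = 2.863
  c=8: 8 × 0.346 = 2.768
Maximum at c = 7 (2.863 surviving offspring).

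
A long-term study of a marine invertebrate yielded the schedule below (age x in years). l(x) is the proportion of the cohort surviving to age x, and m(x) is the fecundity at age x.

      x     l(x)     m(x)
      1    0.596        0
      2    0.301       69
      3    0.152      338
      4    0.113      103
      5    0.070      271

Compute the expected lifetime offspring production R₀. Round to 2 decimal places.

R₀ = Σ l(x) m(x):
  age 1: 0.596 × 0 = 0.0000
  age 2: 0.301 × 69 = 20.7690
  age 3: 0.152 × 338 = 51.3760
  age 4: 0.113 × 103 = 11.6390
  age 5: 0.070 × 271 = 18.9700
R₀ = 0.0000 + 20.7690 + 51.3760 + 11.6390 + 18.9700 = 102.7540

102.75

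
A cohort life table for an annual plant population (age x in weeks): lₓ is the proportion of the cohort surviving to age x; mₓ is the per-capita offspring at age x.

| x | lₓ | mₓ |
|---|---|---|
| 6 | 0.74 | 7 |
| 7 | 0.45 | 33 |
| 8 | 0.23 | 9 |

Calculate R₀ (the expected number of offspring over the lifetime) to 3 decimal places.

R₀ = Σ lₓ mₓ:
  age 6: 0.74 × 7 = 5.1800
  age 7: 0.45 × 33 = 14.8500
  age 8: 0.23 × 9 = 2.0700
R₀ = 5.1800 + 14.8500 + 2.0700 = 22.1000

22.100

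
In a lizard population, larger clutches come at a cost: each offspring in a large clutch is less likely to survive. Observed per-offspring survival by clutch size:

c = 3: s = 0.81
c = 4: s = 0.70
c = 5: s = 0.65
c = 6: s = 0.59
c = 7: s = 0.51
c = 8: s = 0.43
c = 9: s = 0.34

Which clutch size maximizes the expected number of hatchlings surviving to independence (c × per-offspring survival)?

Expected hatchlings surviving to independence = c × s(c):
  c=3: 3 × 0.81 = 2.430
  c=4: 4 × 0.70 = 2.800
  c=5: 5 × 0.65 = 3.250
  c=6: 6 × 0.59 = 3.540
  c=7: 7 × 0.51 = 3.570
  c=8: 8 × 0.43 = 3.440
  c=9: 9 × 0.34 = 3.060
Maximum at c = 7 (3.570 hatchlings surviving to independence).

7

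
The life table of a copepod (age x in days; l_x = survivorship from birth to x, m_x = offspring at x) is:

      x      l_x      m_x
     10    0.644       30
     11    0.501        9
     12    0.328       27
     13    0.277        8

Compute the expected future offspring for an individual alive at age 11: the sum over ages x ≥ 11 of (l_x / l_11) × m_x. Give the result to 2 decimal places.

l_11 = 0.501. Conditional survival from age 11 to x is l_x / l_11.
  x=11: (0.501/0.501) × 9 = 9.0000
  x=12: (0.328/0.501) × 27 = 17.6766
  x=13: (0.277/0.501) × 8 = 4.4232
Sum = 9.0000 + 17.6766 + 4.4232 = 31.0998

31.10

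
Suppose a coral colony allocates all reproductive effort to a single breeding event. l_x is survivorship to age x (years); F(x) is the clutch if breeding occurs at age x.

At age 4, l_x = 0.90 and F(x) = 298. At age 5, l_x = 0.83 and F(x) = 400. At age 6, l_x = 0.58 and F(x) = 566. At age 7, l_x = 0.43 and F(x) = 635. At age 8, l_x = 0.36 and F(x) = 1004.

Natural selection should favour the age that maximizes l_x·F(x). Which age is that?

Expected offspring if breeding at age x = l_x × F(x):
  age 4: 0.90 × 298 = 268.200
  age 5: 0.83 × 400 = 332.000
  age 6: 0.58 × 566 = 328.280
  age 7: 0.43 × 635 = 273.050
  age 8: 0.36 × 1004 = 361.440
Maximum at age 8 (361.440).

8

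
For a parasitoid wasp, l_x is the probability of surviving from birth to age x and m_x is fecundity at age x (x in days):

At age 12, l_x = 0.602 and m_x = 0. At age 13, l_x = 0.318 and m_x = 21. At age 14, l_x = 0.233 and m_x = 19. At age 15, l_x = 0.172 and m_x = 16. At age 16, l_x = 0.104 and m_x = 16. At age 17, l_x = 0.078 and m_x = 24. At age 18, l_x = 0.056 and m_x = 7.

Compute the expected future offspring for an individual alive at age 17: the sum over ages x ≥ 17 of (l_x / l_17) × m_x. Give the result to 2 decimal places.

l_17 = 0.078. Conditional survival from age 17 to x is l_x / l_17.
  x=17: (0.078/0.078) × 24 = 24.0000
  x=18: (0.056/0.078) × 7 = 5.0256
Sum = 24.0000 + 5.0256 = 29.0256

29.03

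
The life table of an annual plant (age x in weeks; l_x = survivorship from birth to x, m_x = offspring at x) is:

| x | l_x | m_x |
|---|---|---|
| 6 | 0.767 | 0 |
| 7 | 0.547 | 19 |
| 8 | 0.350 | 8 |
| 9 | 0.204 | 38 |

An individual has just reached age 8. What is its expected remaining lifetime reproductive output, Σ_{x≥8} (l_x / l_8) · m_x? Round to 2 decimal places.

l_8 = 0.350. Conditional survival from age 8 to x is l_x / l_8.
  x=8: (0.350/0.350) × 8 = 8.0000
  x=9: (0.204/0.350) × 38 = 22.1486
Sum = 8.0000 + 22.1486 = 30.1486

30.15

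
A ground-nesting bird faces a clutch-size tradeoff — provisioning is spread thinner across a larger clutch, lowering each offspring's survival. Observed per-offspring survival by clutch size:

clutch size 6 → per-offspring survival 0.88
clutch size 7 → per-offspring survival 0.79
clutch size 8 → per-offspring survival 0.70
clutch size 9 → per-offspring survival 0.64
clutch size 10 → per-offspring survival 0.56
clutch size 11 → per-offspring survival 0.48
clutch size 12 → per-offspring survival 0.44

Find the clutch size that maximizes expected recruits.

Expected recruits = c × s(c):
  c=6: 6 × 0.88 = 5.280
  c=7: 7 × 0.79 = 5.530
  c=8: 8 × 0.70 = 5.600
  c=9: 9 × 0.64 = 5.760
  c=10: 10 × 0.56 = 5.600
  c=11: 11 × 0.48 = 5.280
  c=12: 12 × 0.44 = 5.280
Maximum at c = 9 (5.760 recruits).

9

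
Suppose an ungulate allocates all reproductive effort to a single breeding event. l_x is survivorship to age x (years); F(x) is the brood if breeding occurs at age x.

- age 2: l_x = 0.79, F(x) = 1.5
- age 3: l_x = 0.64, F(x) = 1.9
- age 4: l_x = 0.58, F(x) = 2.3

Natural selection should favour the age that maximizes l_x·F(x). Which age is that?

Expected offspring if breeding at age x = l_x × F(x):
  age 2: 0.79 × 1.5 = 1.185
  age 3: 0.64 × 1.9 = 1.216
  age 4: 0.58 × 2.3 = 1.334
Maximum at age 4 (1.334).

4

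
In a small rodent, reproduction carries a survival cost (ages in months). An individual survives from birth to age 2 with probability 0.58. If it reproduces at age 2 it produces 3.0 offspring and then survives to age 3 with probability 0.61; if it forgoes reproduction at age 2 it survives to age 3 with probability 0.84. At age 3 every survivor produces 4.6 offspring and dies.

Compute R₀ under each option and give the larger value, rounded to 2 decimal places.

3.37

breed at age 2: R₀ = 0.58 × (3.0 + 0.61 × 4.6) = 0.58 × 5.8060 = 3.3675
delay to age 3: R₀ = 0.58 × (0.84 × 4.6) = 0.58 × 3.8640 = 2.2411
Higher: breed at age 2 (3.3675).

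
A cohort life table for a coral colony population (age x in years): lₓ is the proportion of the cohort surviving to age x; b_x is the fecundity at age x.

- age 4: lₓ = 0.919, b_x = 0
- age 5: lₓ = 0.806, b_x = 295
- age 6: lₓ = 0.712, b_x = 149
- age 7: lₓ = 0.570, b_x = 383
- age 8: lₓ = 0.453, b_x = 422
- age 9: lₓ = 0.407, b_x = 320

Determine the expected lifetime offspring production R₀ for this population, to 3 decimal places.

R₀ = Σ lₓ b_x:
  age 4: 0.919 × 0 = 0.0000
  age 5: 0.806 × 295 = 237.7700
  age 6: 0.712 × 149 = 106.0880
  age 7: 0.570 × 383 = 218.3100
  age 8: 0.453 × 422 = 191.1660
  age 9: 0.407 × 320 = 130.2400
R₀ = 0.0000 + 237.7700 + 106.0880 + 218.3100 + 191.1660 + 130.2400 = 883.5740

883.574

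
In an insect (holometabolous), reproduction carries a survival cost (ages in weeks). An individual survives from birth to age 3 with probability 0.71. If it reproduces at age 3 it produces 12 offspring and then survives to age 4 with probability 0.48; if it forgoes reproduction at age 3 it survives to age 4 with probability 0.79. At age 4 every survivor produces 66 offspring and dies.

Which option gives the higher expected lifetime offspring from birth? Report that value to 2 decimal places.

breed at age 3: R₀ = 0.71 × (12 + 0.48 × 66) = 0.71 × 43.6800 = 31.0128
delay to age 4: R₀ = 0.71 × (0.79 × 66) = 0.71 × 52.1400 = 37.0194
Higher: delay to age 4 (37.0194).

37.02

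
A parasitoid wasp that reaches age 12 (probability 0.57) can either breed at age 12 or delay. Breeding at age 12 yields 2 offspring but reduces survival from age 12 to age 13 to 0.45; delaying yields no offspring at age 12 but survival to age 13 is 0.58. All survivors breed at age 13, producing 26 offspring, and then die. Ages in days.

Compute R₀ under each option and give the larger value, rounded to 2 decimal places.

8.60

breed at age 12: R₀ = 0.57 × (2 + 0.45 × 26) = 0.57 × 13.7000 = 7.8090
delay to age 13: R₀ = 0.57 × (0.58 × 26) = 0.57 × 15.0800 = 8.5956
Higher: delay to age 13 (8.5956).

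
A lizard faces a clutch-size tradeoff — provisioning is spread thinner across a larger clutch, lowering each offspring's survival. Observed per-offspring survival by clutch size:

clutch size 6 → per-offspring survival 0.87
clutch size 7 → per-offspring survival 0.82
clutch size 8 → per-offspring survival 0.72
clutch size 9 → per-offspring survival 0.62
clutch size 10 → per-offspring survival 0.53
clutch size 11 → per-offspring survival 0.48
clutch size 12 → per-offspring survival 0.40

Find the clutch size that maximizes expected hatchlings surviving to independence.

8

Expected hatchlings surviving to independence = c × s(c):
  c=6: 6 × 0.87 = 5.220
  c=7: 7 × 0.82 = 5.740
  c=8: 8 × 0.72 = 5.760
  c=9: 9 × 0.62 = 5.580
  c=10: 10 × 0.53 = 5.300
  c=11: 11 × 0.48 = 5.280
  c=12: 12 × 0.40 = 4.800
Maximum at c = 8 (5.760 hatchlings surviving to independence).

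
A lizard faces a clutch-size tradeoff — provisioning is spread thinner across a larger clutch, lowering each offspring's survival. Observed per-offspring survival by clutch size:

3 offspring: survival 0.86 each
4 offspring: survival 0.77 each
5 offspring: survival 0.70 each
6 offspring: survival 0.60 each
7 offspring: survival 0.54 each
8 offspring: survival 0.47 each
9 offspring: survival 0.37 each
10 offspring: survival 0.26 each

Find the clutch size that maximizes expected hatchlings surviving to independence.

7

Expected hatchlings surviving to independence = c × s(c):
  c=3: 3 × 0.86 = 2.580
  c=4: 4 × 0.77 = 3.080
  c=5: 5 × 0.70 = 3.500
  c=6: 6 × 0.60 = 3.600
  c=7: 7 × 0.54 = 3.780
  c=8: 8 × 0.47 = 3.760
  c=9: 9 × 0.37 = 3.330
  c=10: 10 × 0.26 = 2.600
Maximum at c = 7 (3.780 hatchlings surviving to independence).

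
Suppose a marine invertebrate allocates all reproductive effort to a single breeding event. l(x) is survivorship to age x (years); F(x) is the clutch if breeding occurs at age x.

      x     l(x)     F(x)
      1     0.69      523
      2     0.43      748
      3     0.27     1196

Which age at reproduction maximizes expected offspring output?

Expected offspring if breeding at age x = l(x) × F(x):
  age 1: 0.69 × 523 = 360.870
  age 2: 0.43 × 748 = 321.640
  age 3: 0.27 × 1196 = 322.920
Maximum at age 1 (360.870).

1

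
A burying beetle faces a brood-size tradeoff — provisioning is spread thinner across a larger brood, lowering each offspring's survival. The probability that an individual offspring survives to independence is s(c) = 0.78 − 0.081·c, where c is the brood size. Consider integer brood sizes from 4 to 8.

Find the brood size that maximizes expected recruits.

Expected recruits = c × s(c):
  c=4: 4 × 0.456 = 1.824
  c=5: 5 × 0.375 = 1.875
  c=6: 6 × 0.294 = 1.764
  c=7: 7 × 0.213 = 1.491
  c=8: 8 × 0.132 = 1.056
Maximum at c = 5 (1.875 recruits).

5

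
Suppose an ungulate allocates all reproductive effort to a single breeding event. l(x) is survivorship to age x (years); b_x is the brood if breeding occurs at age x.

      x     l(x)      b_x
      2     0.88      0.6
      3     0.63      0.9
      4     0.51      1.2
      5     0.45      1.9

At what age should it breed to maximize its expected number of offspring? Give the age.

5

Expected offspring if breeding at age x = l(x) × b_x:
  age 2: 0.88 × 0.6 = 0.528
  age 3: 0.63 × 0.9 = 0.567
  age 4: 0.51 × 1.2 = 0.612
  age 5: 0.45 × 1.9 = 0.855
Maximum at age 5 (0.855).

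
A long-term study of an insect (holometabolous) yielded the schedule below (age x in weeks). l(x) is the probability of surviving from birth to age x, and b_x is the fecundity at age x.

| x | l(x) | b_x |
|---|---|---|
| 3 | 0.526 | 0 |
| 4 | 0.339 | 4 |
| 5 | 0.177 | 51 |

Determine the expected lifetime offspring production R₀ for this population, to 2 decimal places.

R₀ = Σ l(x) b_x:
  age 3: 0.526 × 0 = 0.0000
  age 4: 0.339 × 4 = 1.3560
  age 5: 0.177 × 51 = 9.0270
R₀ = 0.0000 + 1.3560 + 9.0270 = 10.3830

10.38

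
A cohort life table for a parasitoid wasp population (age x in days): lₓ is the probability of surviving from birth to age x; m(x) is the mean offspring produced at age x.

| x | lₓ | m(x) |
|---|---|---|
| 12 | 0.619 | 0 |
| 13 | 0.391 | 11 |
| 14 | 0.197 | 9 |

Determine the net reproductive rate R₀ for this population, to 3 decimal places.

6.074

R₀ = Σ lₓ m(x):
  age 12: 0.619 × 0 = 0.0000
  age 13: 0.391 × 11 = 4.3010
  age 14: 0.197 × 9 = 1.7730
R₀ = 0.0000 + 4.3010 + 1.7730 = 6.0740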